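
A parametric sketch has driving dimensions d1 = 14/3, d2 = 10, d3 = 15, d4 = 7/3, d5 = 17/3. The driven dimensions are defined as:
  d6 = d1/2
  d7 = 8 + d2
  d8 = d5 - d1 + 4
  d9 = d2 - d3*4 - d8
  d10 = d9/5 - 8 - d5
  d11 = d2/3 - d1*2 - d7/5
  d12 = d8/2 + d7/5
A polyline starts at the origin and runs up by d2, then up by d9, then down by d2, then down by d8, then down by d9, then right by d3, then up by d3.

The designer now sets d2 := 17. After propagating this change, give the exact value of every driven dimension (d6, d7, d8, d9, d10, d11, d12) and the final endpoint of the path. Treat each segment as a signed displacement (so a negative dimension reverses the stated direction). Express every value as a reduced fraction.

Apply edit: d2 := 17
  d6 = d1/2 = 7/3
  d7 = 8 + d2 = 25
  d8 = d5 - d1 + 4 = 5
  d9 = d2 - d3*4 - d8 = -48
  d10 = d9/5 - 8 - d5 = -349/15
  d11 = d2/3 - d1*2 - d7/5 = -26/3
  d12 = d8/2 + d7/5 = 15/2
Walk from origin (0, 0):
  seg 1: up by d2 = 17 → (0, 17)
  seg 2: up by d9 = -48 → (0, -31)
  seg 3: down by d2 = 17 → (0, -48)
  seg 4: down by d8 = 5 → (0, -53)
  seg 5: down by d9 = -48 → (0, -5)
  seg 6: right by d3 = 15 → (15, -5)
  seg 7: up by d3 = 15 → (15, 10)

d6 = 7/3
d7 = 25
d8 = 5
d9 = -48
d10 = -349/15
d11 = -26/3
d12 = 15/2
endpoint = (15, 10)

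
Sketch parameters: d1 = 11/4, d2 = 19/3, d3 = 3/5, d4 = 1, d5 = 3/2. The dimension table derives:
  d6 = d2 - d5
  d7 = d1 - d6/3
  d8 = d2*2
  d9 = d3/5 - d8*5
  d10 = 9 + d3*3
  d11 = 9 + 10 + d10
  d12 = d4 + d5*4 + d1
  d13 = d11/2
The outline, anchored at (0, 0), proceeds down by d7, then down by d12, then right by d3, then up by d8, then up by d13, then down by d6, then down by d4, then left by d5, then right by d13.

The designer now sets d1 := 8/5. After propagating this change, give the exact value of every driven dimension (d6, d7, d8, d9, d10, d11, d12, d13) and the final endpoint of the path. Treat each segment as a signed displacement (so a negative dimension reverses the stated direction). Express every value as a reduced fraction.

Apply edit: d1 := 8/5
  d6 = d2 - d5 = 29/6
  d7 = d1 - d6/3 = -1/90
  d8 = d2*2 = 38/3
  d9 = d3/5 - d8*5 = -4741/75
  d10 = 9 + d3*3 = 54/5
  d11 = 9 + 10 + d10 = 149/5
  d12 = d4 + d5*4 + d1 = 43/5
  d13 = d11/2 = 149/10
Walk from origin (0, 0):
  seg 1: down by d7 = -1/90 → (0, 1/90)
  seg 2: down by d12 = 43/5 → (0, -773/90)
  seg 3: right by d3 = 3/5 → (3/5, -773/90)
  seg 4: up by d8 = 38/3 → (3/5, 367/90)
  seg 5: up by d13 = 149/10 → (3/5, 854/45)
  seg 6: down by d6 = 29/6 → (3/5, 1273/90)
  seg 7: down by d4 = 1 → (3/5, 1183/90)
  seg 8: left by d5 = 3/2 → (-9/10, 1183/90)
  seg 9: right by d13 = 149/10 → (14, 1183/90)

d6 = 29/6
d7 = -1/90
d8 = 38/3
d9 = -4741/75
d10 = 54/5
d11 = 149/5
d12 = 43/5
d13 = 149/10
endpoint = (14, 1183/90)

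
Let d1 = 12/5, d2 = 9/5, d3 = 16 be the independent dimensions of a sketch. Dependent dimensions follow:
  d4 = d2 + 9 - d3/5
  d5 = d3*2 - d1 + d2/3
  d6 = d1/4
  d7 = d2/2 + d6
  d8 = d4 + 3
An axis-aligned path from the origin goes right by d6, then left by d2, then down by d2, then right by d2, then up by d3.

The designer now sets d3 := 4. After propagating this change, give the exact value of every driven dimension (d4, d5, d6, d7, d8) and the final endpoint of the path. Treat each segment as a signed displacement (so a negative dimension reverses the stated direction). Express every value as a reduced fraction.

Apply edit: d3 := 4
  d4 = d2 + 9 - d3/5 = 10
  d5 = d3*2 - d1 + d2/3 = 31/5
  d6 = d1/4 = 3/5
  d7 = d2/2 + d6 = 3/2
  d8 = d4 + 3 = 13
Walk from origin (0, 0):
  seg 1: right by d6 = 3/5 → (3/5, 0)
  seg 2: left by d2 = 9/5 → (-6/5, 0)
  seg 3: down by d2 = 9/5 → (-6/5, -9/5)
  seg 4: right by d2 = 9/5 → (3/5, -9/5)
  seg 5: up by d3 = 4 → (3/5, 11/5)

d4 = 10
d5 = 31/5
d6 = 3/5
d7 = 3/2
d8 = 13
endpoint = (3/5, 11/5)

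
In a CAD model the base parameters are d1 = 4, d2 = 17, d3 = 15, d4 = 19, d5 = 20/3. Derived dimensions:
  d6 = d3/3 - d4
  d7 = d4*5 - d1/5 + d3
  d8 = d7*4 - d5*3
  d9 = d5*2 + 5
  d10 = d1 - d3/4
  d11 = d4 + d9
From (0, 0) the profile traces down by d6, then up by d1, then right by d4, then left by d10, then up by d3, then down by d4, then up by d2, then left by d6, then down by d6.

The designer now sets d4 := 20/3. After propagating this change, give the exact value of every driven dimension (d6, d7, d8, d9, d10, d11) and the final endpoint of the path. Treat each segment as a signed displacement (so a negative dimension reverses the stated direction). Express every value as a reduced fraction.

Apply edit: d4 := 20/3
  d6 = d3/3 - d4 = -5/3
  d7 = d4*5 - d1/5 + d3 = 713/15
  d8 = d7*4 - d5*3 = 2552/15
  d9 = d5*2 + 5 = 55/3
  d10 = d1 - d3/4 = 1/4
  d11 = d4 + d9 = 25
Walk from origin (0, 0):
  seg 1: down by d6 = -5/3 → (0, 5/3)
  seg 2: up by d1 = 4 → (0, 17/3)
  seg 3: right by d4 = 20/3 → (20/3, 17/3)
  seg 4: left by d10 = 1/4 → (77/12, 17/3)
  seg 5: up by d3 = 15 → (77/12, 62/3)
  seg 6: down by d4 = 20/3 → (77/12, 14)
  seg 7: up by d2 = 17 → (77/12, 31)
  seg 8: left by d6 = -5/3 → (97/12, 31)
  seg 9: down by d6 = -5/3 → (97/12, 98/3)

d6 = -5/3
d7 = 713/15
d8 = 2552/15
d9 = 55/3
d10 = 1/4
d11 = 25
endpoint = (97/12, 98/3)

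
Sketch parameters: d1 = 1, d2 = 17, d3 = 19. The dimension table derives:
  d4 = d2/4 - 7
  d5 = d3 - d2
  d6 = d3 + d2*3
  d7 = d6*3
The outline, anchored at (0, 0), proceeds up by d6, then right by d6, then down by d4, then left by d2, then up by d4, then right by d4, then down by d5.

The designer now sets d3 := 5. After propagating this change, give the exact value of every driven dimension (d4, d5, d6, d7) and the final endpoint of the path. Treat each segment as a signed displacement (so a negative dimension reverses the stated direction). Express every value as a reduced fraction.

d4 = -11/4
d5 = -12
d6 = 56
d7 = 168
endpoint = (145/4, 68)

Apply edit: d3 := 5
  d4 = d2/4 - 7 = -11/4
  d5 = d3 - d2 = -12
  d6 = d3 + d2*3 = 56
  d7 = d6*3 = 168
Walk from origin (0, 0):
  seg 1: up by d6 = 56 → (0, 56)
  seg 2: right by d6 = 56 → (56, 56)
  seg 3: down by d4 = -11/4 → (56, 235/4)
  seg 4: left by d2 = 17 → (39, 235/4)
  seg 5: up by d4 = -11/4 → (39, 56)
  seg 6: right by d4 = -11/4 → (145/4, 56)
  seg 7: down by d5 = -12 → (145/4, 68)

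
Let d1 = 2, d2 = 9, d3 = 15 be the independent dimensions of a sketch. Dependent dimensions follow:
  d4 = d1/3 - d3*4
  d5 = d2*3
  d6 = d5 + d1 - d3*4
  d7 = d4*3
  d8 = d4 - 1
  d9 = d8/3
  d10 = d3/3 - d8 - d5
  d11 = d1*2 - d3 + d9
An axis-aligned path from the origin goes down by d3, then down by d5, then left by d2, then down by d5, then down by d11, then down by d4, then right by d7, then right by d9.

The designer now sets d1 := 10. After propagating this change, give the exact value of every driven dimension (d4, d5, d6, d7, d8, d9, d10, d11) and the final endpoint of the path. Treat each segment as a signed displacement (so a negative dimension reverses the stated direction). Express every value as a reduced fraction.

d4 = -170/3
d5 = 27
d6 = -23
d7 = -170
d8 = -173/3
d9 = -173/9
d10 = 107/3
d11 = -128/9
endpoint = (-1784/9, 17/9)

Apply edit: d1 := 10
  d4 = d1/3 - d3*4 = -170/3
  d5 = d2*3 = 27
  d6 = d5 + d1 - d3*4 = -23
  d7 = d4*3 = -170
  d8 = d4 - 1 = -173/3
  d9 = d8/3 = -173/9
  d10 = d3/3 - d8 - d5 = 107/3
  d11 = d1*2 - d3 + d9 = -128/9
Walk from origin (0, 0):
  seg 1: down by d3 = 15 → (0, -15)
  seg 2: down by d5 = 27 → (0, -42)
  seg 3: left by d2 = 9 → (-9, -42)
  seg 4: down by d5 = 27 → (-9, -69)
  seg 5: down by d11 = -128/9 → (-9, -493/9)
  seg 6: down by d4 = -170/3 → (-9, 17/9)
  seg 7: right by d7 = -170 → (-179, 17/9)
  seg 8: right by d9 = -173/9 → (-1784/9, 17/9)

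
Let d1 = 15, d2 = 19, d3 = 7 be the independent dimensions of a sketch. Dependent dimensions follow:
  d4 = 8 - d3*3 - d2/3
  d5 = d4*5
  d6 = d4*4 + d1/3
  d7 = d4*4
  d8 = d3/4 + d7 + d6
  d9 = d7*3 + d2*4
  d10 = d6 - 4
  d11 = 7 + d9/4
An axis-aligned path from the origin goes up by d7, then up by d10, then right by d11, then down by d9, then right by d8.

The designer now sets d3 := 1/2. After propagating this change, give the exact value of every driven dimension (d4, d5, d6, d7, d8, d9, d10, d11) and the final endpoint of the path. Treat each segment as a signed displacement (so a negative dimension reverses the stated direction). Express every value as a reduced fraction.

d4 = 1/6
d5 = 5/6
d6 = 17/3
d7 = 2/3
d8 = 155/24
d9 = 78
d10 = 5/3
d11 = 53/2
endpoint = (791/24, -227/3)

Apply edit: d3 := 1/2
  d4 = 8 - d3*3 - d2/3 = 1/6
  d5 = d4*5 = 5/6
  d6 = d4*4 + d1/3 = 17/3
  d7 = d4*4 = 2/3
  d8 = d3/4 + d7 + d6 = 155/24
  d9 = d7*3 + d2*4 = 78
  d10 = d6 - 4 = 5/3
  d11 = 7 + d9/4 = 53/2
Walk from origin (0, 0):
  seg 1: up by d7 = 2/3 → (0, 2/3)
  seg 2: up by d10 = 5/3 → (0, 7/3)
  seg 3: right by d11 = 53/2 → (53/2, 7/3)
  seg 4: down by d9 = 78 → (53/2, -227/3)
  seg 5: right by d8 = 155/24 → (791/24, -227/3)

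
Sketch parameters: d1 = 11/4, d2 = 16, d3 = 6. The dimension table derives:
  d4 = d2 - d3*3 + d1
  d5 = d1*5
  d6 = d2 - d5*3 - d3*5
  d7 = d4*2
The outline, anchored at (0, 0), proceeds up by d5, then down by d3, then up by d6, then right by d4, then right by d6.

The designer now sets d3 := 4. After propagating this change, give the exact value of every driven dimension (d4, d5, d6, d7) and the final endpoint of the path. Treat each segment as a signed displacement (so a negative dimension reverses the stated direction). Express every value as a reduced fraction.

d4 = 27/4
d5 = 55/4
d6 = -181/4
d7 = 27/2
endpoint = (-77/2, -71/2)

Apply edit: d3 := 4
  d4 = d2 - d3*3 + d1 = 27/4
  d5 = d1*5 = 55/4
  d6 = d2 - d5*3 - d3*5 = -181/4
  d7 = d4*2 = 27/2
Walk from origin (0, 0):
  seg 1: up by d5 = 55/4 → (0, 55/4)
  seg 2: down by d3 = 4 → (0, 39/4)
  seg 3: up by d6 = -181/4 → (0, -71/2)
  seg 4: right by d4 = 27/4 → (27/4, -71/2)
  seg 5: right by d6 = -181/4 → (-77/2, -71/2)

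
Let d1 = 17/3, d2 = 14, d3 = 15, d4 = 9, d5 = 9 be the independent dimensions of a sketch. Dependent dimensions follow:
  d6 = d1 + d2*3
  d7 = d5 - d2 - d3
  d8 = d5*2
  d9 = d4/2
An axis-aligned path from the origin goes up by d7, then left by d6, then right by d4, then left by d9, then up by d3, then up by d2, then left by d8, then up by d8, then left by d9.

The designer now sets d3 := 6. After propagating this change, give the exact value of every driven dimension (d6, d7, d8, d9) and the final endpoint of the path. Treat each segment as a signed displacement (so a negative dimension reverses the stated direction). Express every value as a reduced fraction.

d6 = 143/3
d7 = -11
d8 = 18
d9 = 9/2
endpoint = (-197/3, 27)

Apply edit: d3 := 6
  d6 = d1 + d2*3 = 143/3
  d7 = d5 - d2 - d3 = -11
  d8 = d5*2 = 18
  d9 = d4/2 = 9/2
Walk from origin (0, 0):
  seg 1: up by d7 = -11 → (0, -11)
  seg 2: left by d6 = 143/3 → (-143/3, -11)
  seg 3: right by d4 = 9 → (-116/3, -11)
  seg 4: left by d9 = 9/2 → (-259/6, -11)
  seg 5: up by d3 = 6 → (-259/6, -5)
  seg 6: up by d2 = 14 → (-259/6, 9)
  seg 7: left by d8 = 18 → (-367/6, 9)
  seg 8: up by d8 = 18 → (-367/6, 27)
  seg 9: left by d9 = 9/2 → (-197/3, 27)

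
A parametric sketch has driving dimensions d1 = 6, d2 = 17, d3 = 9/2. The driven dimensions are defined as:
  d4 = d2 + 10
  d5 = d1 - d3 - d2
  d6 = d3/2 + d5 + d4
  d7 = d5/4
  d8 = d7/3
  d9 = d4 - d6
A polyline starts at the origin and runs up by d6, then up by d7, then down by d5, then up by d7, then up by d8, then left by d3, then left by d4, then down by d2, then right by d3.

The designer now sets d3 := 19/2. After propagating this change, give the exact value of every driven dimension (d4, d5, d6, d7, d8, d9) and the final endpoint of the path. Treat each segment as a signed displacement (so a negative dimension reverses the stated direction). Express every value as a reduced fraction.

Apply edit: d3 := 19/2
  d4 = d2 + 10 = 27
  d5 = d1 - d3 - d2 = -41/2
  d6 = d3/2 + d5 + d4 = 45/4
  d7 = d5/4 = -41/8
  d8 = d7/3 = -41/24
  d9 = d4 - d6 = 63/4
Walk from origin (0, 0):
  seg 1: up by d6 = 45/4 → (0, 45/4)
  seg 2: up by d7 = -41/8 → (0, 49/8)
  seg 3: down by d5 = -41/2 → (0, 213/8)
  seg 4: up by d7 = -41/8 → (0, 43/2)
  seg 5: up by d8 = -41/24 → (0, 475/24)
  seg 6: left by d3 = 19/2 → (-19/2, 475/24)
  seg 7: left by d4 = 27 → (-73/2, 475/24)
  seg 8: down by d2 = 17 → (-73/2, 67/24)
  seg 9: right by d3 = 19/2 → (-27, 67/24)

d4 = 27
d5 = -41/2
d6 = 45/4
d7 = -41/8
d8 = -41/24
d9 = 63/4
endpoint = (-27, 67/24)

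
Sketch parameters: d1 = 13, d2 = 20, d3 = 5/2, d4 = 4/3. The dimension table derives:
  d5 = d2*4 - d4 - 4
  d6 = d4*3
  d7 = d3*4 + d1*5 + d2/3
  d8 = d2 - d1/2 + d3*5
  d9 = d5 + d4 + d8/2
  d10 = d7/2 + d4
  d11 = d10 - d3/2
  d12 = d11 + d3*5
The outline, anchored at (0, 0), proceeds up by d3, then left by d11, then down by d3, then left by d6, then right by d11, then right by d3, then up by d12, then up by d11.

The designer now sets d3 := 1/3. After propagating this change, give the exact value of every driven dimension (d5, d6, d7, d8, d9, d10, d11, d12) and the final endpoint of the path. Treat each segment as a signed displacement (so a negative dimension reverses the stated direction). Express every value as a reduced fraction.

d5 = 224/3
d6 = 4
d7 = 73
d8 = 91/6
d9 = 1003/12
d10 = 227/6
d11 = 113/3
d12 = 118/3
endpoint = (-11/3, 77)

Apply edit: d3 := 1/3
  d5 = d2*4 - d4 - 4 = 224/3
  d6 = d4*3 = 4
  d7 = d3*4 + d1*5 + d2/3 = 73
  d8 = d2 - d1/2 + d3*5 = 91/6
  d9 = d5 + d4 + d8/2 = 1003/12
  d10 = d7/2 + d4 = 227/6
  d11 = d10 - d3/2 = 113/3
  d12 = d11 + d3*5 = 118/3
Walk from origin (0, 0):
  seg 1: up by d3 = 1/3 → (0, 1/3)
  seg 2: left by d11 = 113/3 → (-113/3, 1/3)
  seg 3: down by d3 = 1/3 → (-113/3, 0)
  seg 4: left by d6 = 4 → (-125/3, 0)
  seg 5: right by d11 = 113/3 → (-4, 0)
  seg 6: right by d3 = 1/3 → (-11/3, 0)
  seg 7: up by d12 = 118/3 → (-11/3, 118/3)
  seg 8: up by d11 = 113/3 → (-11/3, 77)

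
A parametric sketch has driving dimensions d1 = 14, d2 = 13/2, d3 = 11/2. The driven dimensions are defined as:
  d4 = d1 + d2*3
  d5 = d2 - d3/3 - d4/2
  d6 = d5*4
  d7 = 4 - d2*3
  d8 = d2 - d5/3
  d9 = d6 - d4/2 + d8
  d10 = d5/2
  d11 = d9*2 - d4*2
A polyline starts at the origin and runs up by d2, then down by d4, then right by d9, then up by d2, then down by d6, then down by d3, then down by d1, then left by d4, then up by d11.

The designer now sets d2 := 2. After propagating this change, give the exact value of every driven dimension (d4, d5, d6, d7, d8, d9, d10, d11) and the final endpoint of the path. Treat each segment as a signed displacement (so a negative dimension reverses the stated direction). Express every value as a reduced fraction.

d4 = 20
d5 = -59/6
d6 = -118/3
d7 = -2
d8 = 95/18
d9 = -793/18
d10 = -59/12
d11 = -1153/9
endpoint = (-1153/18, -2237/18)

Apply edit: d2 := 2
  d4 = d1 + d2*3 = 20
  d5 = d2 - d3/3 - d4/2 = -59/6
  d6 = d5*4 = -118/3
  d7 = 4 - d2*3 = -2
  d8 = d2 - d5/3 = 95/18
  d9 = d6 - d4/2 + d8 = -793/18
  d10 = d5/2 = -59/12
  d11 = d9*2 - d4*2 = -1153/9
Walk from origin (0, 0):
  seg 1: up by d2 = 2 → (0, 2)
  seg 2: down by d4 = 20 → (0, -18)
  seg 3: right by d9 = -793/18 → (-793/18, -18)
  seg 4: up by d2 = 2 → (-793/18, -16)
  seg 5: down by d6 = -118/3 → (-793/18, 70/3)
  seg 6: down by d3 = 11/2 → (-793/18, 107/6)
  seg 7: down by d1 = 14 → (-793/18, 23/6)
  seg 8: left by d4 = 20 → (-1153/18, 23/6)
  seg 9: up by d11 = -1153/9 → (-1153/18, -2237/18)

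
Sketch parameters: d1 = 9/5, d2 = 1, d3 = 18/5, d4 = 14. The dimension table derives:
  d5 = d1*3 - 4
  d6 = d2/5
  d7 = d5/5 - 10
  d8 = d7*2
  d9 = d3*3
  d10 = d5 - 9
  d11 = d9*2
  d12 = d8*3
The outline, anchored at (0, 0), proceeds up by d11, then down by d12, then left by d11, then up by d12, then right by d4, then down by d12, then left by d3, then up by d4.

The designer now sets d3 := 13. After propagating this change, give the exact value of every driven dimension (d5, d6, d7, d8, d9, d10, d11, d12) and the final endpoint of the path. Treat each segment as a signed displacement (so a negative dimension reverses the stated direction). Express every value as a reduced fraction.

d5 = 7/5
d6 = 1/5
d7 = -243/25
d8 = -486/25
d9 = 39
d10 = -38/5
d11 = 78
d12 = -1458/25
endpoint = (-77, 3758/25)

Apply edit: d3 := 13
  d5 = d1*3 - 4 = 7/5
  d6 = d2/5 = 1/5
  d7 = d5/5 - 10 = -243/25
  d8 = d7*2 = -486/25
  d9 = d3*3 = 39
  d10 = d5 - 9 = -38/5
  d11 = d9*2 = 78
  d12 = d8*3 = -1458/25
Walk from origin (0, 0):
  seg 1: up by d11 = 78 → (0, 78)
  seg 2: down by d12 = -1458/25 → (0, 3408/25)
  seg 3: left by d11 = 78 → (-78, 3408/25)
  seg 4: up by d12 = -1458/25 → (-78, 78)
  seg 5: right by d4 = 14 → (-64, 78)
  seg 6: down by d12 = -1458/25 → (-64, 3408/25)
  seg 7: left by d3 = 13 → (-77, 3408/25)
  seg 8: up by d4 = 14 → (-77, 3758/25)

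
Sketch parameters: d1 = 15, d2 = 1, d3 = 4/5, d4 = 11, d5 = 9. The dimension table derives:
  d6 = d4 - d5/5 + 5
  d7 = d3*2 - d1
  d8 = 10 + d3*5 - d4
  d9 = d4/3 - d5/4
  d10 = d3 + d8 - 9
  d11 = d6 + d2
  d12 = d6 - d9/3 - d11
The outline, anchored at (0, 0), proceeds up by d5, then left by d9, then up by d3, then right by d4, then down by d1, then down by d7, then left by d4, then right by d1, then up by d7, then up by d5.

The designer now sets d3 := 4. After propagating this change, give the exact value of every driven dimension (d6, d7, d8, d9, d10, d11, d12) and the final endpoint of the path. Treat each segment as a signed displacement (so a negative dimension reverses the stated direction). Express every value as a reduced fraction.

Apply edit: d3 := 4
  d6 = d4 - d5/5 + 5 = 71/5
  d7 = d3*2 - d1 = -7
  d8 = 10 + d3*5 - d4 = 19
  d9 = d4/3 - d5/4 = 17/12
  d10 = d3 + d8 - 9 = 14
  d11 = d6 + d2 = 76/5
  d12 = d6 - d9/3 - d11 = -53/36
Walk from origin (0, 0):
  seg 1: up by d5 = 9 → (0, 9)
  seg 2: left by d9 = 17/12 → (-17/12, 9)
  seg 3: up by d3 = 4 → (-17/12, 13)
  seg 4: right by d4 = 11 → (115/12, 13)
  seg 5: down by d1 = 15 → (115/12, -2)
  seg 6: down by d7 = -7 → (115/12, 5)
  seg 7: left by d4 = 11 → (-17/12, 5)
  seg 8: right by d1 = 15 → (163/12, 5)
  seg 9: up by d7 = -7 → (163/12, -2)
  seg 10: up by d5 = 9 → (163/12, 7)

d6 = 71/5
d7 = -7
d8 = 19
d9 = 17/12
d10 = 14
d11 = 76/5
d12 = -53/36
endpoint = (163/12, 7)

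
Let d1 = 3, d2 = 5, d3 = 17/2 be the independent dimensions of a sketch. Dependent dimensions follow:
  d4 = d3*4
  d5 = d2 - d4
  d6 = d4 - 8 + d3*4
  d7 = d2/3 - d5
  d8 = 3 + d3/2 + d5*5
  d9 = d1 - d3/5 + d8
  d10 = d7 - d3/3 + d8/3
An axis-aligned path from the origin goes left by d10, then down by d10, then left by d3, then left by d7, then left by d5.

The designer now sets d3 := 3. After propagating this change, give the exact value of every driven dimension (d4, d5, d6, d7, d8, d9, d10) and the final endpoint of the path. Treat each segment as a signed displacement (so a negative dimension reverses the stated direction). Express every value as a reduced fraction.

Apply edit: d3 := 3
  d4 = d3*4 = 12
  d5 = d2 - d4 = -7
  d6 = d4 - 8 + d3*4 = 16
  d7 = d2/3 - d5 = 26/3
  d8 = 3 + d3/2 + d5*5 = -61/2
  d9 = d1 - d3/5 + d8 = -281/10
  d10 = d7 - d3/3 + d8/3 = -5/2
Walk from origin (0, 0):
  seg 1: left by d10 = -5/2 → (5/2, 0)
  seg 2: down by d10 = -5/2 → (5/2, 5/2)
  seg 3: left by d3 = 3 → (-1/2, 5/2)
  seg 4: left by d7 = 26/3 → (-55/6, 5/2)
  seg 5: left by d5 = -7 → (-13/6, 5/2)

d4 = 12
d5 = -7
d6 = 16
d7 = 26/3
d8 = -61/2
d9 = -281/10
d10 = -5/2
endpoint = (-13/6, 5/2)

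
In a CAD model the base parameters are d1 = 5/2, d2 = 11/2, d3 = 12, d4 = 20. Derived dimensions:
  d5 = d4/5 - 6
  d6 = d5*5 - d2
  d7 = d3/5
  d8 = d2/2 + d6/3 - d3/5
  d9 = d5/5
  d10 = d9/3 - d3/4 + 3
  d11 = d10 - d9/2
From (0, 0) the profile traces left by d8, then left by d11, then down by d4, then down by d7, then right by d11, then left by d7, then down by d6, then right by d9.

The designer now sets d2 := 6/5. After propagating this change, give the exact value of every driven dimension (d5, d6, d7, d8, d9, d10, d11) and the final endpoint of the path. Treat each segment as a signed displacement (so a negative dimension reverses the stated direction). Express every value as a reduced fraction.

d5 = -2
d6 = -56/5
d7 = 12/5
d8 = -83/15
d9 = -2/5
d10 = -2/15
d11 = 1/15
endpoint = (41/15, -56/5)

Apply edit: d2 := 6/5
  d5 = d4/5 - 6 = -2
  d6 = d5*5 - d2 = -56/5
  d7 = d3/5 = 12/5
  d8 = d2/2 + d6/3 - d3/5 = -83/15
  d9 = d5/5 = -2/5
  d10 = d9/3 - d3/4 + 3 = -2/15
  d11 = d10 - d9/2 = 1/15
Walk from origin (0, 0):
  seg 1: left by d8 = -83/15 → (83/15, 0)
  seg 2: left by d11 = 1/15 → (82/15, 0)
  seg 3: down by d4 = 20 → (82/15, -20)
  seg 4: down by d7 = 12/5 → (82/15, -112/5)
  seg 5: right by d11 = 1/15 → (83/15, -112/5)
  seg 6: left by d7 = 12/5 → (47/15, -112/5)
  seg 7: down by d6 = -56/5 → (47/15, -56/5)
  seg 8: right by d9 = -2/5 → (41/15, -56/5)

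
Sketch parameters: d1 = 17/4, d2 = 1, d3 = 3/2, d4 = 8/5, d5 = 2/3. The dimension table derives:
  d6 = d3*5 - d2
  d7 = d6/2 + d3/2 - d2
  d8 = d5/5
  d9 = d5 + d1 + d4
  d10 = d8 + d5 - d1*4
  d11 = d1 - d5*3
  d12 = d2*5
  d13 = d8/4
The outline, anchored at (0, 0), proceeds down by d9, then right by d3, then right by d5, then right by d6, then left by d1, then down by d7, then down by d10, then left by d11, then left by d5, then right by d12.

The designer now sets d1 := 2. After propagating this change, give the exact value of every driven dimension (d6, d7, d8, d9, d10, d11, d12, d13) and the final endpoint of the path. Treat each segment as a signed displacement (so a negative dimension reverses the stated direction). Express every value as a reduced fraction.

d6 = 13/2
d7 = 3
d8 = 2/15
d9 = 64/15
d10 = -36/5
d11 = 0
d12 = 5
d13 = 1/30
endpoint = (11, -1/15)

Apply edit: d1 := 2
  d6 = d3*5 - d2 = 13/2
  d7 = d6/2 + d3/2 - d2 = 3
  d8 = d5/5 = 2/15
  d9 = d5 + d1 + d4 = 64/15
  d10 = d8 + d5 - d1*4 = -36/5
  d11 = d1 - d5*3 = 0
  d12 = d2*5 = 5
  d13 = d8/4 = 1/30
Walk from origin (0, 0):
  seg 1: down by d9 = 64/15 → (0, -64/15)
  seg 2: right by d3 = 3/2 → (3/2, -64/15)
  seg 3: right by d5 = 2/3 → (13/6, -64/15)
  seg 4: right by d6 = 13/2 → (26/3, -64/15)
  seg 5: left by d1 = 2 → (20/3, -64/15)
  seg 6: down by d7 = 3 → (20/3, -109/15)
  seg 7: down by d10 = -36/5 → (20/3, -1/15)
  seg 8: left by d11 = 0 → (20/3, -1/15)
  seg 9: left by d5 = 2/3 → (6, -1/15)
  seg 10: right by d12 = 5 → (11, -1/15)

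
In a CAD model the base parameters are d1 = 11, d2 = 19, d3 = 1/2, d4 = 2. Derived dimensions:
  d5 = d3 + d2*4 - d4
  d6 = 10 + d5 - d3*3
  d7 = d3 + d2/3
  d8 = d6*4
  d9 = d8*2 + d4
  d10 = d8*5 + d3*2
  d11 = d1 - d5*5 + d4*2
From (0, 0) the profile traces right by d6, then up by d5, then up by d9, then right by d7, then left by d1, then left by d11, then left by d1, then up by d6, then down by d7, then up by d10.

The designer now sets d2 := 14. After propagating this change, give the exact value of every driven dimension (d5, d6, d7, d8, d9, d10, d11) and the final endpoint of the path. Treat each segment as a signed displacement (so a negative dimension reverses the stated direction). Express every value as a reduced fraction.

Apply edit: d2 := 14
  d5 = d3 + d2*4 - d4 = 109/2
  d6 = 10 + d5 - d3*3 = 63
  d7 = d3 + d2/3 = 31/6
  d8 = d6*4 = 252
  d9 = d8*2 + d4 = 506
  d10 = d8*5 + d3*2 = 1261
  d11 = d1 - d5*5 + d4*2 = -515/2
Walk from origin (0, 0):
  seg 1: right by d6 = 63 → (63, 0)
  seg 2: up by d5 = 109/2 → (63, 109/2)
  seg 3: up by d9 = 506 → (63, 1121/2)
  seg 4: right by d7 = 31/6 → (409/6, 1121/2)
  seg 5: left by d1 = 11 → (343/6, 1121/2)
  seg 6: left by d11 = -515/2 → (944/3, 1121/2)
  seg 7: left by d1 = 11 → (911/3, 1121/2)
  seg 8: up by d6 = 63 → (911/3, 1247/2)
  seg 9: down by d7 = 31/6 → (911/3, 1855/3)
  seg 10: up by d10 = 1261 → (911/3, 5638/3)

d5 = 109/2
d6 = 63
d7 = 31/6
d8 = 252
d9 = 506
d10 = 1261
d11 = -515/2
endpoint = (911/3, 5638/3)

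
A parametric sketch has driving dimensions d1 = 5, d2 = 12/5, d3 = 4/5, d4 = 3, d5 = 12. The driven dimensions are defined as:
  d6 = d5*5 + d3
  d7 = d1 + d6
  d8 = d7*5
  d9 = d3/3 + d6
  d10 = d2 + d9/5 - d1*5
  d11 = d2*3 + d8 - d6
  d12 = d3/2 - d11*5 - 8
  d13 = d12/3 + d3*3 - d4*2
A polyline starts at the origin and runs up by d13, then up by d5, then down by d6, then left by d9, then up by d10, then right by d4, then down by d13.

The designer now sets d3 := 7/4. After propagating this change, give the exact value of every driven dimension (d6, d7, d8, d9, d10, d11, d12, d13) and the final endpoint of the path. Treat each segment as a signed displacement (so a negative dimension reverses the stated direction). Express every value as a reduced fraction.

Apply edit: d3 := 7/4
  d6 = d5*5 + d3 = 247/4
  d7 = d1 + d6 = 267/4
  d8 = d7*5 = 1335/4
  d9 = d3/3 + d6 = 187/3
  d10 = d2 + d9/5 - d1*5 = -152/15
  d11 = d2*3 + d8 - d6 = 1396/5
  d12 = d3/2 - d11*5 - 8 = -11225/8
  d13 = d12/3 + d3*3 - d4*2 = -11243/24
Walk from origin (0, 0):
  seg 1: up by d13 = -11243/24 → (0, -11243/24)
  seg 2: up by d5 = 12 → (0, -10955/24)
  seg 3: down by d6 = 247/4 → (0, -12437/24)
  seg 4: left by d9 = 187/3 → (-187/3, -12437/24)
  seg 5: up by d10 = -152/15 → (-187/3, -63401/120)
  seg 6: right by d4 = 3 → (-178/3, -63401/120)
  seg 7: down by d13 = -11243/24 → (-178/3, -3593/60)

d6 = 247/4
d7 = 267/4
d8 = 1335/4
d9 = 187/3
d10 = -152/15
d11 = 1396/5
d12 = -11225/8
d13 = -11243/24
endpoint = (-178/3, -3593/60)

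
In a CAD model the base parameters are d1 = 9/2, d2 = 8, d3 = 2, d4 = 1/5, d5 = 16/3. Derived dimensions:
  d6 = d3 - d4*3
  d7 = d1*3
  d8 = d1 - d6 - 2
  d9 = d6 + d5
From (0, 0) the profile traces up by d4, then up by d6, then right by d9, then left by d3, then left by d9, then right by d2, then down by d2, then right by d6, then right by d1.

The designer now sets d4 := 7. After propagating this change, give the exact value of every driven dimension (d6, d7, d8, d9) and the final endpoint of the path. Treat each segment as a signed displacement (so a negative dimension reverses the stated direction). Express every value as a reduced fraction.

Apply edit: d4 := 7
  d6 = d3 - d4*3 = -19
  d7 = d1*3 = 27/2
  d8 = d1 - d6 - 2 = 43/2
  d9 = d6 + d5 = -41/3
Walk from origin (0, 0):
  seg 1: up by d4 = 7 → (0, 7)
  seg 2: up by d6 = -19 → (0, -12)
  seg 3: right by d9 = -41/3 → (-41/3, -12)
  seg 4: left by d3 = 2 → (-47/3, -12)
  seg 5: left by d9 = -41/3 → (-2, -12)
  seg 6: right by d2 = 8 → (6, -12)
  seg 7: down by d2 = 8 → (6, -20)
  seg 8: right by d6 = -19 → (-13, -20)
  seg 9: right by d1 = 9/2 → (-17/2, -20)

d6 = -19
d7 = 27/2
d8 = 43/2
d9 = -41/3
endpoint = (-17/2, -20)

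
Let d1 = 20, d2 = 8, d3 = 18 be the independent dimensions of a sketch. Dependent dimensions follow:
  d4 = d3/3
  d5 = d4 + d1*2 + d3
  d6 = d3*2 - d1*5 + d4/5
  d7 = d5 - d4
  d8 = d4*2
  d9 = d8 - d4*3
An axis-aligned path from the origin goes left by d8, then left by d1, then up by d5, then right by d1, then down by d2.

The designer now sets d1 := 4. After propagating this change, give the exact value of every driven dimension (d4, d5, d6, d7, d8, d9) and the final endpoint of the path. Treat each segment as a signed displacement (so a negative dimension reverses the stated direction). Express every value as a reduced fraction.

d4 = 6
d5 = 32
d6 = 86/5
d7 = 26
d8 = 12
d9 = -6
endpoint = (-12, 24)

Apply edit: d1 := 4
  d4 = d3/3 = 6
  d5 = d4 + d1*2 + d3 = 32
  d6 = d3*2 - d1*5 + d4/5 = 86/5
  d7 = d5 - d4 = 26
  d8 = d4*2 = 12
  d9 = d8 - d4*3 = -6
Walk from origin (0, 0):
  seg 1: left by d8 = 12 → (-12, 0)
  seg 2: left by d1 = 4 → (-16, 0)
  seg 3: up by d5 = 32 → (-16, 32)
  seg 4: right by d1 = 4 → (-12, 32)
  seg 5: down by d2 = 8 → (-12, 24)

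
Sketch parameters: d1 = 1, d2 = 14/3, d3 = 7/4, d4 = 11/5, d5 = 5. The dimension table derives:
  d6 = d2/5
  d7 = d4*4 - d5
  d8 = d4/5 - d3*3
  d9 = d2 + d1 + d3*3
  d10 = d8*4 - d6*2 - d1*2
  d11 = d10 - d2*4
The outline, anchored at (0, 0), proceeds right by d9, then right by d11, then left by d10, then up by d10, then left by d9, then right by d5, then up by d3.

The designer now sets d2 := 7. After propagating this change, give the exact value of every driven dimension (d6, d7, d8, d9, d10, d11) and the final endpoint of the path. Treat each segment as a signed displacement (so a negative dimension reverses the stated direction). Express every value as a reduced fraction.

Apply edit: d2 := 7
  d6 = d2/5 = 7/5
  d7 = d4*4 - d5 = 19/5
  d8 = d4/5 - d3*3 = -481/100
  d9 = d2 + d1 + d3*3 = 53/4
  d10 = d8*4 - d6*2 - d1*2 = -601/25
  d11 = d10 - d2*4 = -1301/25
Walk from origin (0, 0):
  seg 1: right by d9 = 53/4 → (53/4, 0)
  seg 2: right by d11 = -1301/25 → (-3879/100, 0)
  seg 3: left by d10 = -601/25 → (-59/4, 0)
  seg 4: up by d10 = -601/25 → (-59/4, -601/25)
  seg 5: left by d9 = 53/4 → (-28, -601/25)
  seg 6: right by d5 = 5 → (-23, -601/25)
  seg 7: up by d3 = 7/4 → (-23, -2229/100)

d6 = 7/5
d7 = 19/5
d8 = -481/100
d9 = 53/4
d10 = -601/25
d11 = -1301/25
endpoint = (-23, -2229/100)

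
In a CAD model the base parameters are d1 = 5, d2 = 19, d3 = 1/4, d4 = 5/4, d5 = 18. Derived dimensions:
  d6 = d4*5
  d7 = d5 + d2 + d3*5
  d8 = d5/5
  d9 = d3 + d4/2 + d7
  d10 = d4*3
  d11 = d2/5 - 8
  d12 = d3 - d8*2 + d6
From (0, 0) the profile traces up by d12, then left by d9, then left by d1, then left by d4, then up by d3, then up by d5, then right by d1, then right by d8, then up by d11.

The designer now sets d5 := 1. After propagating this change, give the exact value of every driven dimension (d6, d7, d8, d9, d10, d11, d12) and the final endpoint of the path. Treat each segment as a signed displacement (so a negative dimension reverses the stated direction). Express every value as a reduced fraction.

Apply edit: d5 := 1
  d6 = d4*5 = 25/4
  d7 = d5 + d2 + d3*5 = 85/4
  d8 = d5/5 = 1/5
  d9 = d3 + d4/2 + d7 = 177/8
  d10 = d4*3 = 15/4
  d11 = d2/5 - 8 = -21/5
  d12 = d3 - d8*2 + d6 = 61/10
Walk from origin (0, 0):
  seg 1: up by d12 = 61/10 → (0, 61/10)
  seg 2: left by d9 = 177/8 → (-177/8, 61/10)
  seg 3: left by d1 = 5 → (-217/8, 61/10)
  seg 4: left by d4 = 5/4 → (-227/8, 61/10)
  seg 5: up by d3 = 1/4 → (-227/8, 127/20)
  seg 6: up by d5 = 1 → (-227/8, 147/20)
  seg 7: right by d1 = 5 → (-187/8, 147/20)
  seg 8: right by d8 = 1/5 → (-927/40, 147/20)
  seg 9: up by d11 = -21/5 → (-927/40, 63/20)

d6 = 25/4
d7 = 85/4
d8 = 1/5
d9 = 177/8
d10 = 15/4
d11 = -21/5
d12 = 61/10
endpoint = (-927/40, 63/20)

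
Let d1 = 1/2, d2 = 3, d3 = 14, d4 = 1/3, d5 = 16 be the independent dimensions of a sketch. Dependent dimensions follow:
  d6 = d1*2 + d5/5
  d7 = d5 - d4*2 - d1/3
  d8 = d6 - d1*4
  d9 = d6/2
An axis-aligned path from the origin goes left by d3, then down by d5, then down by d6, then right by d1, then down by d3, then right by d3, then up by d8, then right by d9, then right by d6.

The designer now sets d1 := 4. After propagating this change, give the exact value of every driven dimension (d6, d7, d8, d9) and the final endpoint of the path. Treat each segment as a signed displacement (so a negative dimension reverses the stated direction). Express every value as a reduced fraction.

d6 = 56/5
d7 = 14
d8 = -24/5
d9 = 28/5
endpoint = (104/5, -46)

Apply edit: d1 := 4
  d6 = d1*2 + d5/5 = 56/5
  d7 = d5 - d4*2 - d1/3 = 14
  d8 = d6 - d1*4 = -24/5
  d9 = d6/2 = 28/5
Walk from origin (0, 0):
  seg 1: left by d3 = 14 → (-14, 0)
  seg 2: down by d5 = 16 → (-14, -16)
  seg 3: down by d6 = 56/5 → (-14, -136/5)
  seg 4: right by d1 = 4 → (-10, -136/5)
  seg 5: down by d3 = 14 → (-10, -206/5)
  seg 6: right by d3 = 14 → (4, -206/5)
  seg 7: up by d8 = -24/5 → (4, -46)
  seg 8: right by d9 = 28/5 → (48/5, -46)
  seg 9: right by d6 = 56/5 → (104/5, -46)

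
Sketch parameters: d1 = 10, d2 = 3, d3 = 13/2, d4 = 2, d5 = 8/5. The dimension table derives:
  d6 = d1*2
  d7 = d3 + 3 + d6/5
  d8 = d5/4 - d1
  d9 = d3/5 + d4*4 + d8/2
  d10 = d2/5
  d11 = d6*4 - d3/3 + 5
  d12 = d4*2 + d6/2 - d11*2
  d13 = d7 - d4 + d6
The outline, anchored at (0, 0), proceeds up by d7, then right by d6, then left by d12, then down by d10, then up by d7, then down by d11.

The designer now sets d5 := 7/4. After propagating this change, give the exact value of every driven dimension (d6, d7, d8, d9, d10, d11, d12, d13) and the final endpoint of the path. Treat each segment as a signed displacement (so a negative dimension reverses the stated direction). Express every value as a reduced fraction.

Apply edit: d5 := 7/4
  d6 = d1*2 = 20
  d7 = d3 + 3 + d6/5 = 27/2
  d8 = d5/4 - d1 = -153/16
  d9 = d3/5 + d4*4 + d8/2 = 723/160
  d10 = d2/5 = 3/5
  d11 = d6*4 - d3/3 + 5 = 497/6
  d12 = d4*2 + d6/2 - d11*2 = -455/3
  d13 = d7 - d4 + d6 = 63/2
Walk from origin (0, 0):
  seg 1: up by d7 = 27/2 → (0, 27/2)
  seg 2: right by d6 = 20 → (20, 27/2)
  seg 3: left by d12 = -455/3 → (515/3, 27/2)
  seg 4: down by d10 = 3/5 → (515/3, 129/10)
  seg 5: up by d7 = 27/2 → (515/3, 132/5)
  seg 6: down by d11 = 497/6 → (515/3, -1693/30)

d6 = 20
d7 = 27/2
d8 = -153/16
d9 = 723/160
d10 = 3/5
d11 = 497/6
d12 = -455/3
d13 = 63/2
endpoint = (515/3, -1693/30)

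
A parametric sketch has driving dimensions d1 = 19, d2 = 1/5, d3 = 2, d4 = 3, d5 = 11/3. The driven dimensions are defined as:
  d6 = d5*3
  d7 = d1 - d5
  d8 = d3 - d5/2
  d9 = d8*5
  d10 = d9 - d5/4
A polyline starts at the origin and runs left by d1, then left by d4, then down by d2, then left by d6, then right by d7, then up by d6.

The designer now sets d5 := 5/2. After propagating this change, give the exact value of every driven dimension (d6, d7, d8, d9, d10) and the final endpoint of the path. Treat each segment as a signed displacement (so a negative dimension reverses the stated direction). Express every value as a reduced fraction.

d6 = 15/2
d7 = 33/2
d8 = 3/4
d9 = 15/4
d10 = 25/8
endpoint = (-13, 73/10)

Apply edit: d5 := 5/2
  d6 = d5*3 = 15/2
  d7 = d1 - d5 = 33/2
  d8 = d3 - d5/2 = 3/4
  d9 = d8*5 = 15/4
  d10 = d9 - d5/4 = 25/8
Walk from origin (0, 0):
  seg 1: left by d1 = 19 → (-19, 0)
  seg 2: left by d4 = 3 → (-22, 0)
  seg 3: down by d2 = 1/5 → (-22, -1/5)
  seg 4: left by d6 = 15/2 → (-59/2, -1/5)
  seg 5: right by d7 = 33/2 → (-13, -1/5)
  seg 6: up by d6 = 15/2 → (-13, 73/10)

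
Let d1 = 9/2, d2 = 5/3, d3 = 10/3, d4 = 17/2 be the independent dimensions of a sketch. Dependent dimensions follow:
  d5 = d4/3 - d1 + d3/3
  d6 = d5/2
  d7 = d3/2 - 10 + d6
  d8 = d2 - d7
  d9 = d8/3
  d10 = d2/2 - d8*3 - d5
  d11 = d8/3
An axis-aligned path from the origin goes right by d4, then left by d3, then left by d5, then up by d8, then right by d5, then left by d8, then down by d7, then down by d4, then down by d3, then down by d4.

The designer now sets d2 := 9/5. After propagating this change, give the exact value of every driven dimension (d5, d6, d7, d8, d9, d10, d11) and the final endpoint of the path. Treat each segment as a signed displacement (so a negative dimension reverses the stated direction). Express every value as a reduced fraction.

d5 = -5/9
d6 = -5/18
d7 = -155/18
d8 = 937/90
d9 = 937/270
d10 = -268/9
d11 = 937/270
endpoint = (-236/45, -59/45)

Apply edit: d2 := 9/5
  d5 = d4/3 - d1 + d3/3 = -5/9
  d6 = d5/2 = -5/18
  d7 = d3/2 - 10 + d6 = -155/18
  d8 = d2 - d7 = 937/90
  d9 = d8/3 = 937/270
  d10 = d2/2 - d8*3 - d5 = -268/9
  d11 = d8/3 = 937/270
Walk from origin (0, 0):
  seg 1: right by d4 = 17/2 → (17/2, 0)
  seg 2: left by d3 = 10/3 → (31/6, 0)
  seg 3: left by d5 = -5/9 → (103/18, 0)
  seg 4: up by d8 = 937/90 → (103/18, 937/90)
  seg 5: right by d5 = -5/9 → (31/6, 937/90)
  seg 6: left by d8 = 937/90 → (-236/45, 937/90)
  seg 7: down by d7 = -155/18 → (-236/45, 856/45)
  seg 8: down by d4 = 17/2 → (-236/45, 947/90)
  seg 9: down by d3 = 10/3 → (-236/45, 647/90)
  seg 10: down by d4 = 17/2 → (-236/45, -59/45)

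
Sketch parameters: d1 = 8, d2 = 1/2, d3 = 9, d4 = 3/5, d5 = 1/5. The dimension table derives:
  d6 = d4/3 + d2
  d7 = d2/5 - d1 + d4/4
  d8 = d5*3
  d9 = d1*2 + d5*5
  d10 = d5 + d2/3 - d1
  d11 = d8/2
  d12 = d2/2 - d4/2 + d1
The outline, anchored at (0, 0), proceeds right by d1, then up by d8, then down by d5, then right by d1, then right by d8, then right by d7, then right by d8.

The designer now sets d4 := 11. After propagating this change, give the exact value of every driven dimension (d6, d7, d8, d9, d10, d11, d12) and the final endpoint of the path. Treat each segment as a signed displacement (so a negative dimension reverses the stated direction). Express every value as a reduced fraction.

d6 = 25/6
d7 = -103/20
d8 = 3/5
d9 = 17
d10 = -229/30
d11 = 3/10
d12 = 11/4
endpoint = (241/20, 2/5)

Apply edit: d4 := 11
  d6 = d4/3 + d2 = 25/6
  d7 = d2/5 - d1 + d4/4 = -103/20
  d8 = d5*3 = 3/5
  d9 = d1*2 + d5*5 = 17
  d10 = d5 + d2/3 - d1 = -229/30
  d11 = d8/2 = 3/10
  d12 = d2/2 - d4/2 + d1 = 11/4
Walk from origin (0, 0):
  seg 1: right by d1 = 8 → (8, 0)
  seg 2: up by d8 = 3/5 → (8, 3/5)
  seg 3: down by d5 = 1/5 → (8, 2/5)
  seg 4: right by d1 = 8 → (16, 2/5)
  seg 5: right by d8 = 3/5 → (83/5, 2/5)
  seg 6: right by d7 = -103/20 → (229/20, 2/5)
  seg 7: right by d8 = 3/5 → (241/20, 2/5)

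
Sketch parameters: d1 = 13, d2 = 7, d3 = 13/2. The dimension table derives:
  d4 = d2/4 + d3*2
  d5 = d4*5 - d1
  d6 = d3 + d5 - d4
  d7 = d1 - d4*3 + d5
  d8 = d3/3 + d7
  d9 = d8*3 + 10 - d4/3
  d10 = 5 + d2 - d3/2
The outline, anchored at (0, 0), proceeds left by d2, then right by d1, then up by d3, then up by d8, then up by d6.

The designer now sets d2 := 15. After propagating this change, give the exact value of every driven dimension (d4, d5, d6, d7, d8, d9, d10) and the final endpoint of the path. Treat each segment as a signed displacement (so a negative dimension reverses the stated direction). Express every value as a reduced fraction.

d4 = 67/4
d5 = 283/4
d6 = 121/2
d7 = 67/2
d8 = 107/3
d9 = 1337/12
d10 = 67/4
endpoint = (-2, 308/3)

Apply edit: d2 := 15
  d4 = d2/4 + d3*2 = 67/4
  d5 = d4*5 - d1 = 283/4
  d6 = d3 + d5 - d4 = 121/2
  d7 = d1 - d4*3 + d5 = 67/2
  d8 = d3/3 + d7 = 107/3
  d9 = d8*3 + 10 - d4/3 = 1337/12
  d10 = 5 + d2 - d3/2 = 67/4
Walk from origin (0, 0):
  seg 1: left by d2 = 15 → (-15, 0)
  seg 2: right by d1 = 13 → (-2, 0)
  seg 3: up by d3 = 13/2 → (-2, 13/2)
  seg 4: up by d8 = 107/3 → (-2, 253/6)
  seg 5: up by d6 = 121/2 → (-2, 308/3)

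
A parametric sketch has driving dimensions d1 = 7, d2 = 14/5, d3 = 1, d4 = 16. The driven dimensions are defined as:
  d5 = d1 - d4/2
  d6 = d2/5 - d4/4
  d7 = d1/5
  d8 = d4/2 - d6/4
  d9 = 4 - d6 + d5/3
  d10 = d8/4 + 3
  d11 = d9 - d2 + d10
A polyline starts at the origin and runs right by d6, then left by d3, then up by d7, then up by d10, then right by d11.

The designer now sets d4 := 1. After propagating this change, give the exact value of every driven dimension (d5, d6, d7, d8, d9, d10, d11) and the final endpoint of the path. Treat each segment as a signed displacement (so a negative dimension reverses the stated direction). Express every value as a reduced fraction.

d5 = 13/2
d6 = 31/100
d7 = 7/5
d8 = 169/400
d9 = 1757/300
d10 = 4969/1600
d11 = 29579/4800
endpoint = (26267/4800, 7209/1600)

Apply edit: d4 := 1
  d5 = d1 - d4/2 = 13/2
  d6 = d2/5 - d4/4 = 31/100
  d7 = d1/5 = 7/5
  d8 = d4/2 - d6/4 = 169/400
  d9 = 4 - d6 + d5/3 = 1757/300
  d10 = d8/4 + 3 = 4969/1600
  d11 = d9 - d2 + d10 = 29579/4800
Walk from origin (0, 0):
  seg 1: right by d6 = 31/100 → (31/100, 0)
  seg 2: left by d3 = 1 → (-69/100, 0)
  seg 3: up by d7 = 7/5 → (-69/100, 7/5)
  seg 4: up by d10 = 4969/1600 → (-69/100, 7209/1600)
  seg 5: right by d11 = 29579/4800 → (26267/4800, 7209/1600)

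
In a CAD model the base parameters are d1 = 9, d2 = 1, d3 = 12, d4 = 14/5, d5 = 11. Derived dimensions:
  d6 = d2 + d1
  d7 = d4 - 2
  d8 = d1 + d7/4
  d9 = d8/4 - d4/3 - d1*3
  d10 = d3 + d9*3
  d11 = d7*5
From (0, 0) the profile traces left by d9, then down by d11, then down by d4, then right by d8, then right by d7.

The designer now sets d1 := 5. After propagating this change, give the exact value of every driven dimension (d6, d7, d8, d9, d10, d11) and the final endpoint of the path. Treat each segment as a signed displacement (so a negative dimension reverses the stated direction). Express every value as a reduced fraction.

Apply edit: d1 := 5
  d6 = d2 + d1 = 6
  d7 = d4 - 2 = 4/5
  d8 = d1 + d7/4 = 26/5
  d9 = d8/4 - d4/3 - d1*3 = -439/30
  d10 = d3 + d9*3 = -319/10
  d11 = d7*5 = 4
Walk from origin (0, 0):
  seg 1: left by d9 = -439/30 → (439/30, 0)
  seg 2: down by d11 = 4 → (439/30, -4)
  seg 3: down by d4 = 14/5 → (439/30, -34/5)
  seg 4: right by d8 = 26/5 → (119/6, -34/5)
  seg 5: right by d7 = 4/5 → (619/30, -34/5)

d6 = 6
d7 = 4/5
d8 = 26/5
d9 = -439/30
d10 = -319/10
d11 = 4
endpoint = (619/30, -34/5)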